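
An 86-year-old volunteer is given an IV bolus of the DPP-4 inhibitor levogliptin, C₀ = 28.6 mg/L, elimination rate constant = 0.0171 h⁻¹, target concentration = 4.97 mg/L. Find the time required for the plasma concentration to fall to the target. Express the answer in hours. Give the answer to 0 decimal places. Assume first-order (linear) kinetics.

102 h

t = ln(C₀ / C) / k = ln(28.60 / 4.97) / 0.01710
  = ln(5.755) / 0.01710 = 1.750 / 0.01710 = 102.3 h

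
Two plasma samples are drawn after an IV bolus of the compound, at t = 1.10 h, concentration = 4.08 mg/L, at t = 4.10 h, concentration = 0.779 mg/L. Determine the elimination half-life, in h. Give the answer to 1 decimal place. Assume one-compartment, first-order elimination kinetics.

1.3 h

k = ln(C₁/C₂) / (t₂ − t₁) = ln(4.08/0.779) / (4.10 − 1.10)
  = 1.656 / 3.000 = 0.5520 h⁻¹
t½ = ln2 / k = 0.693147 / 0.5520 = 1.256 h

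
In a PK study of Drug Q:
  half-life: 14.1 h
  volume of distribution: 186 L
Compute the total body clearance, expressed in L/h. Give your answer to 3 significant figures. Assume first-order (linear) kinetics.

9.14 L/h

k = ln2 / t½ = 0.693147 / 14.1 = 0.04916 h⁻¹
CL = k × Vd = 0.04916 × 186 = 9.144 L/h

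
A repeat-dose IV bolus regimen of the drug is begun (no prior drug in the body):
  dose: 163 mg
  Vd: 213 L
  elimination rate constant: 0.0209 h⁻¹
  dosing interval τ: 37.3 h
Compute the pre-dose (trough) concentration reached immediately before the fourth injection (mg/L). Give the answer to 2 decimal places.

0.59 mg/L

C₀ per dose = Dose / Vd = 163 / 213 = 0.7653 mg/L
Fraction remaining after one interval: r = e^(−kτ) = e^(−0.02090 × 37.3) = 0.4586
Before dose 4, 3 doses have been given (aged 1τ, 2τ, 3τ).
C_trough = C₀ × (r + r² + … + r^3) = C₀ × r(1−r^3)/(1−r)
        = 0.7653 × 0.4586 × (1 − 0.09645) / (1 − 0.4586) = 0.5857 mg/L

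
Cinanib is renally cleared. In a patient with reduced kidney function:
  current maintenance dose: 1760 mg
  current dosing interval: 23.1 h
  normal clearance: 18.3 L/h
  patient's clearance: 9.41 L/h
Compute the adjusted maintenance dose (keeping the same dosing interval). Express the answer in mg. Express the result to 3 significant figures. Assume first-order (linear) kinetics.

To keep the same average steady-state level, dosing rate must scale with clearance.
CL ratio = 9.41 / 18.3 = 0.5142
New dose (same interval) = 1760 × 0.5142 = 905.0 mg

905 mg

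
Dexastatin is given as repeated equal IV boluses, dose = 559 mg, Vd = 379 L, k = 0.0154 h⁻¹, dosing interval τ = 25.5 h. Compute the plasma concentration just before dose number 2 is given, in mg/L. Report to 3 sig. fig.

C₀ per dose = Dose / Vd = 559 / 379 = 1.475 mg/L
Fraction remaining after one interval: r = e^(−kτ) = e^(−0.01540 × 25.5) = 0.6752
Before dose 2, 1 dose has been given (aged 1τ).
C_trough = C₀ × r = 1.475 × 0.6752 = 0.9959 mg/L

0.996 mg/L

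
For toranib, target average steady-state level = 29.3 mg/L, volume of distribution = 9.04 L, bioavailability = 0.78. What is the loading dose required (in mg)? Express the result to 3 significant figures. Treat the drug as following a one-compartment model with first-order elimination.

340 mg

LD = Css × Vd / F = 29.3 × 9.04 / 0.78 = 339.6 mg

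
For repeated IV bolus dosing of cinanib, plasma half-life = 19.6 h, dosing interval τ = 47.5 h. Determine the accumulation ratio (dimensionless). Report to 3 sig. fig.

1.23

k = ln2 / t½ = 0.693147 / 19.6 = 0.03536 h⁻¹
e^(−kτ) = e^(−0.03536 × 47.5) = 0.1864
Accumulation ratio R = 1 / (1 − e^(−kτ)) = 1 / (1 − 0.1864) = 1.229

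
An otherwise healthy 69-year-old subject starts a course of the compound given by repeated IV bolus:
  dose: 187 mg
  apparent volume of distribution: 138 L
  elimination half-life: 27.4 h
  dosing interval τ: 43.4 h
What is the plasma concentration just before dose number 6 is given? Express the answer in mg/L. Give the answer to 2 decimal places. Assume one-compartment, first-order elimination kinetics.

0.68 mg/L

C₀ per dose = Dose / Vd = 187 / 138 = 1.355 mg/L
k = ln2 / t½ = 0.693147 / 27.4 = 0.02530 h⁻¹
Fraction remaining after one interval: r = e^(−kτ) = e^(−0.02530 × 43.4) = 0.3335
Before dose 6, 5 doses have been given (aged 1τ, 2τ, 3τ, 4τ, 5τ).
C_trough = C₀ × (r + r² + … + r^5) = C₀ × r(1−r^5)/(1−r)
        = 1.355 × 0.3335 × (1 − 0.004126) / (1 − 0.3335) = 0.6752 mg/L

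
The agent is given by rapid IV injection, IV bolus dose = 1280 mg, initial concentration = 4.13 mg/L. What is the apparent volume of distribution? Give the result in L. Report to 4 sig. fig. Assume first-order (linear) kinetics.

309.9 L

Vd = Dose / C₀ = 1280 / 4.13 = 309.9 L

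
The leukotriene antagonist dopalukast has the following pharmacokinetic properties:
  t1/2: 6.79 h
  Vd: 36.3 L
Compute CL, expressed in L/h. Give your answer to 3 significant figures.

3.71 L/h

k = ln2 / t½ = 0.693147 / 6.79 = 0.1021 h⁻¹
CL = k × Vd = 0.1021 × 36.3 = 3.706 L/h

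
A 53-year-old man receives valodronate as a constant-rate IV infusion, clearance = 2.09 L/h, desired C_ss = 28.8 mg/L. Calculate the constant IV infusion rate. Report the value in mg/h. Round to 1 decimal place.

At steady state, infusion rate R₀ = Css × CL = 28.8 × 2.090 = 60.19 mg/h

60.2 mg/h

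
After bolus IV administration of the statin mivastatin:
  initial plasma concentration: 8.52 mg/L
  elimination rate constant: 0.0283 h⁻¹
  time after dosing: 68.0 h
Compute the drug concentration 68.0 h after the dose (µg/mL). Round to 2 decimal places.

C = C₀ · e^(−k·t) = 8.520 × e^(−0.02830 × 68.0)
  = 8.520 × 0.1460 = 1.244 mg/L
(1.244 mg/L = 1.244 µg/mL)

1.24 µg/mL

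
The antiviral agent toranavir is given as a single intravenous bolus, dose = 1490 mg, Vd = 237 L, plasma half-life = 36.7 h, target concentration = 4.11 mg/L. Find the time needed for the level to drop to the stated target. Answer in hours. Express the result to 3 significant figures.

C₀ = Dose / Vd = 1490 / 237 = 6.287 mg/L
k = ln2 / t½ = 0.693147 / 36.7 = 0.01889 h⁻¹
t = ln(C₀ / C) / k = ln(6.287 / 4.11) / 0.01889
  = ln(1.530) / 0.01889 = 0.4253 / 0.01889 = 22.51 h

22.5 h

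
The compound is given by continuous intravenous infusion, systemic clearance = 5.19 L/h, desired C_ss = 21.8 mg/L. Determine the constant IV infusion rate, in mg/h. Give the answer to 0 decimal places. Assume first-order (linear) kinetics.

At steady state, infusion rate R₀ = Css × CL = 21.8 × 5.190 = 113.1 mg/h

113 mg/h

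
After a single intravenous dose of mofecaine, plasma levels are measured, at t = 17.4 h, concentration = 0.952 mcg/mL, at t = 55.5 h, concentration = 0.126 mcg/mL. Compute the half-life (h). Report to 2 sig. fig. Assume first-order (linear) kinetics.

k = ln(C₁/C₂) / (t₂ − t₁) = ln(0.952/0.126) / (55.5 − 17.4)
  = 2.022 / 38.10 = 0.05307 h⁻¹
t½ = ln2 / k = 0.693147 / 0.05307 = 13.06 h

13 h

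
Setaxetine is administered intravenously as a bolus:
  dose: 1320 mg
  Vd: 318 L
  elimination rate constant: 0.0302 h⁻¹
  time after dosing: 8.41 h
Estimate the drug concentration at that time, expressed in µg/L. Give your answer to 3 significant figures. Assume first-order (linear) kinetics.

3220 µg/L

C₀ = Dose / Vd = 1320 / 318 = 4.151 mg/L
C = C₀ · e^(−k·t) = 4.151 × e^(−0.03020 × 8.41)
  = 4.151 × 0.7757 = 3.220 mg/L
Convert: 3.220 mg/L × 1000 = 3220 µg/L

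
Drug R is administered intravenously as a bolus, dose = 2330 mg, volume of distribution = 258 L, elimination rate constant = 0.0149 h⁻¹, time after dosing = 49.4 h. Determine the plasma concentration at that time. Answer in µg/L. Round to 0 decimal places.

C₀ = Dose / Vd = 2330 / 258 = 9.031 mg/L
C = C₀ · e^(−k·t) = 9.031 × e^(−0.01490 × 49.4)
  = 9.031 × 0.4790 = 4.326 mg/L
Convert: 4.326 mg/L × 1000 = 4326 µg/L

4326 µg/L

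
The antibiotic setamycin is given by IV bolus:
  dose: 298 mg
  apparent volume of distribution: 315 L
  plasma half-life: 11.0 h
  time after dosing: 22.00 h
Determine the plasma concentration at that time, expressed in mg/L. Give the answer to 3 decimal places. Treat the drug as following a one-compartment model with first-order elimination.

C₀ = Dose / Vd = 298.0 / 315 = 0.9460 mg/L
k = ln2 / t½ = 0.693147 / 11.0 = 0.06301 h⁻¹
t / t½ = 22.00 / 11.0 = 2 half-lives
C = C₀ × (1/2)^2 = 0.9460 × 0.2500 = 0.2365 mg/L

0.237 mg/L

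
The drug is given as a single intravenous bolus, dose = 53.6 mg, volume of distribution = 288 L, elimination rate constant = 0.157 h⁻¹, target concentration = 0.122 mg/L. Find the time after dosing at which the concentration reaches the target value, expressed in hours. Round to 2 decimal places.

C₀ = Dose / Vd = 53.60 / 288 = 0.1861 mg/L
t = ln(C₀ / C) / k = ln(0.1861 / 0.122) / 0.1570
  = ln(1.525) / 0.1570 = 0.4220 / 0.1570 = 2.688 h

2.69 h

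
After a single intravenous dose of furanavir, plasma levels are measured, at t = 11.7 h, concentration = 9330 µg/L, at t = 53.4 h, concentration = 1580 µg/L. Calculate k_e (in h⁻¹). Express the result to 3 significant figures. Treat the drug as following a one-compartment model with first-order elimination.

k = ln(C₁/C₂) / (t₂ − t₁) = ln(9330/1580) / (53.4 − 11.7)
  = 1.776 / 41.70 = 0.04259 h⁻¹

0.0426 h⁻¹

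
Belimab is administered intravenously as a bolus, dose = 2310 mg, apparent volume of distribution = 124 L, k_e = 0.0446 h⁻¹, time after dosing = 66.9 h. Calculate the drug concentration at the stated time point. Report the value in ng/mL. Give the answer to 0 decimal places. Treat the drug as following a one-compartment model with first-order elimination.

943 ng/mL

C₀ = Dose / Vd = 2310 / 124 = 18.63 mg/L
C = C₀ · e^(−k·t) = 18.63 × e^(−0.04460 × 66.9)
  = 18.63 × 0.05060 = 0.9427 mg/L
Convert: 0.9427 mg/L × 1000 = 942.7 ng/mL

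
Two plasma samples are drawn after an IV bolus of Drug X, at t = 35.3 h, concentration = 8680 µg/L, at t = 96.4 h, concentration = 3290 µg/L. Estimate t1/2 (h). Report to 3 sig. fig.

k = ln(C₁/C₂) / (t₂ − t₁) = ln(8680/3290) / (96.4 − 35.3)
  = 0.9701 / 61.10 = 0.01588 h⁻¹
t½ = ln2 / k = 0.693147 / 0.01588 = 43.65 h

43.7 h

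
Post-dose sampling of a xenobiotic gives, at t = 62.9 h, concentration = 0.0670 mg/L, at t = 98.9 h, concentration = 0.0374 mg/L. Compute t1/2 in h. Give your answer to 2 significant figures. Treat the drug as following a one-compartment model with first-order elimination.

k = ln(C₁/C₂) / (t₂ − t₁) = ln(0.0670/0.0374) / (98.9 − 62.9)
  = 0.5830 / 36.00 = 0.01619 h⁻¹
t½ = ln2 / k = 0.693147 / 0.01619 = 42.81 h

43 h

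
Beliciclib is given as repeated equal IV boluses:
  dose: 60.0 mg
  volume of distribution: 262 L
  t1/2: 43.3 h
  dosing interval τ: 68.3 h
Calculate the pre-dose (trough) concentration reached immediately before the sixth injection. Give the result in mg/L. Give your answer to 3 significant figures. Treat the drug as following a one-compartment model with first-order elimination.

0.115 mg/L

C₀ per dose = Dose / Vd = 60.0 / 262 = 0.2290 mg/L
k = ln2 / t½ = 0.693147 / 43.3 = 0.01601 h⁻¹
Fraction remaining after one interval: r = e^(−kτ) = e^(−0.01601 × 68.3) = 0.3350
Before dose 6, 5 doses have been given (aged 1τ, 2τ, 3τ, 4τ, 5τ).
C_trough = C₀ × (r + r² + … + r^5) = C₀ × r(1−r^5)/(1−r)
        = 0.2290 × 0.3350 × (1 − 0.004219) / (1 − 0.3350) = 0.1149 mg/L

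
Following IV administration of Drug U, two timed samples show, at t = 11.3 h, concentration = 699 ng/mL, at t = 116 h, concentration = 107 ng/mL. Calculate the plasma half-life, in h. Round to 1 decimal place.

k = ln(C₁/C₂) / (t₂ − t₁) = ln(699/107) / (116 − 11.3)
  = 1.877 / 104.7 = 0.01793 h⁻¹
t½ = ln2 / k = 0.693147 / 0.01793 = 38.66 h

38.7 h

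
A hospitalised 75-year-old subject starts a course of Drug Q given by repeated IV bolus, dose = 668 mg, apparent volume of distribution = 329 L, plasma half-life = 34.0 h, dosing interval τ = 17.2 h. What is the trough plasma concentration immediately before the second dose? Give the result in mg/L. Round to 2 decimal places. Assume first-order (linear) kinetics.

1.43 mg/L

C₀ per dose = Dose / Vd = 668 / 329 = 2.030 mg/L
k = ln2 / t½ = 0.693147 / 34.0 = 0.02039 h⁻¹
Fraction remaining after one interval: r = e^(−kτ) = e^(−0.02039 × 17.2) = 0.7042
Before dose 2, 1 dose has been given (aged 1τ).
C_trough = C₀ × r = 2.030 × 0.7042 = 1.430 mg/L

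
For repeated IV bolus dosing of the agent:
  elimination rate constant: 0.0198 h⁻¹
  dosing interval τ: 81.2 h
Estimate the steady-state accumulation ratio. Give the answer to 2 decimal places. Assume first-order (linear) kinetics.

1.25

e^(−kτ) = e^(−0.01980 × 81.2) = 0.2003
Accumulation ratio R = 1 / (1 − e^(−kτ)) = 1 / (1 − 0.2003) = 1.250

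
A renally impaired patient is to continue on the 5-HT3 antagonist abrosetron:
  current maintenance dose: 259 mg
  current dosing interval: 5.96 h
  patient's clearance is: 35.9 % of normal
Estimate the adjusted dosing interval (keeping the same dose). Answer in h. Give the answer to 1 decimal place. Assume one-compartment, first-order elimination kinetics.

16.6 h

To keep the same average steady-state level, dosing rate must scale with clearance.
CL ratio = 35.9 / 100 = 0.3590
New interval (same dose) = 5.96 / 0.3590 = 16.60 h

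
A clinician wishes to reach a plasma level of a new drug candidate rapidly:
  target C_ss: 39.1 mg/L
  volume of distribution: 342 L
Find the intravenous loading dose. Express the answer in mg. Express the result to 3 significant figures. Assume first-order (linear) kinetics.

13400 mg

LD = Css × Vd = 39.1 × 342 = 13370 mg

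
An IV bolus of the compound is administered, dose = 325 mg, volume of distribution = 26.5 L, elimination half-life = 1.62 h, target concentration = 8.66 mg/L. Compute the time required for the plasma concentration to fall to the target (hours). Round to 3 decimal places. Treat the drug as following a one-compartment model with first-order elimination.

0.813 h

C₀ = Dose / Vd = 325.0 / 26.5 = 12.26 mg/L
k = ln2 / t½ = 0.693147 / 1.62 = 0.4279 h⁻¹
t = ln(C₀ / C) / k = ln(12.26 / 8.66) / 0.4279
  = ln(1.416) / 0.4279 = 0.3478 / 0.4279 = 0.8128 h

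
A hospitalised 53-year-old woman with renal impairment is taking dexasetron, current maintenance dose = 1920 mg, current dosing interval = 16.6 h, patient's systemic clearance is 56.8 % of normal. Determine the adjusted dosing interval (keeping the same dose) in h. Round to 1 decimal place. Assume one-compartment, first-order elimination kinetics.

To keep the same average steady-state level, dosing rate must scale with clearance.
CL ratio = 56.8 / 100 = 0.5680
New interval (same dose) = 16.6 / 0.5680 = 29.23 h

29.2 h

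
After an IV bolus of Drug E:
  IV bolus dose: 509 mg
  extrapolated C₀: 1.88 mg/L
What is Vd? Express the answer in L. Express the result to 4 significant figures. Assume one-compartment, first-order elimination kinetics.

270.7 L

Vd = Dose / C₀ = 509.0 / 1.88 = 270.7 L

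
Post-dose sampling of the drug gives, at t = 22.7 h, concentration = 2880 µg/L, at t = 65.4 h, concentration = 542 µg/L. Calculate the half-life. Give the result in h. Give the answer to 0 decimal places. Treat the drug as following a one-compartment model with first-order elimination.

k = ln(C₁/C₂) / (t₂ − t₁) = ln(2880/542) / (65.4 − 22.7)
  = 1.670 / 42.70 = 0.03911 h⁻¹
t½ = ln2 / k = 0.693147 / 0.03911 = 17.72 h

18 h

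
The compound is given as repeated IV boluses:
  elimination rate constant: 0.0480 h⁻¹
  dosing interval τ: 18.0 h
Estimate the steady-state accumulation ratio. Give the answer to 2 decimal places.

e^(−kτ) = e^(−0.04800 × 18.0) = 0.4215
Accumulation ratio R = 1 / (1 − e^(−kτ)) = 1 / (1 − 0.4215) = 1.729

1.73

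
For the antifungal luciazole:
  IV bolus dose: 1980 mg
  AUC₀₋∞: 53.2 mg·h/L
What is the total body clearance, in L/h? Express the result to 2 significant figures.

CL = Dose / AUC = 1980 / 53.2 = 37.22 L/h

37 L/h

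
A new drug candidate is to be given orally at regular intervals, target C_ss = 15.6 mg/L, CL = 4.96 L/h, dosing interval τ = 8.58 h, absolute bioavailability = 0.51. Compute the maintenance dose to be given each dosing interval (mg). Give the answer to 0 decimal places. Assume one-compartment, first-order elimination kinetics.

1302 mg

At steady state, F × (Dose/τ) = Css × CL.
Dose = Css × CL × τ / F = 15.6 × 4.960 × 8.58 / 0.51 = 1302 mg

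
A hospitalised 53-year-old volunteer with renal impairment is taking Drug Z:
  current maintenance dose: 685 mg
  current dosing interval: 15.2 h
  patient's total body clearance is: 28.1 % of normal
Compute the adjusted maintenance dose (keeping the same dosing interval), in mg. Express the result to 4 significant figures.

To keep the same average steady-state level, dosing rate must scale with clearance.
CL ratio = 28.1 / 100 = 0.2810
New dose (same interval) = 685 × 0.2810 = 192.5 mg

192.5 mg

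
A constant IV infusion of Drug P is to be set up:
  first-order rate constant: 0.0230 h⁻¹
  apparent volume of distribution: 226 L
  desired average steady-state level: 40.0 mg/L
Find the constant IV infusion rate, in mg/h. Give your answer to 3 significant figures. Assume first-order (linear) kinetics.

CL = k × Vd = 0.02300 × 226 = 5.198 L/h
At steady state, infusion rate R₀ = Css × CL = 40.0 × 5.198 = 207.9 mg/h

208 mg/h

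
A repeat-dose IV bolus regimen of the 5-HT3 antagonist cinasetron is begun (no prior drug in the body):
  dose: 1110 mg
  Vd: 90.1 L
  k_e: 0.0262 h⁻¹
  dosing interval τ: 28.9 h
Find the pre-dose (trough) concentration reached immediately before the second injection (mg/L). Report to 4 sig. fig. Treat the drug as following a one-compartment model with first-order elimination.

5.778 mg/L

C₀ per dose = Dose / Vd = 1110 / 90.1 = 12.32 mg/L
Fraction remaining after one interval: r = e^(−kτ) = e^(−0.02620 × 28.9) = 0.4690
Before dose 2, 1 dose has been given (aged 1τ).
C_trough = C₀ × r = 12.32 × 0.4690 = 5.778 mg/L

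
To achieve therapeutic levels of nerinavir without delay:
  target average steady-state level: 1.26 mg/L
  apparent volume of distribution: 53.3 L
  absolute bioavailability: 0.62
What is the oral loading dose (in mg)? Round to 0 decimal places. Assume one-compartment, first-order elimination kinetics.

LD = Css × Vd / F = 1.26 × 53.3 / 0.62 = 108.3 mg

108 mg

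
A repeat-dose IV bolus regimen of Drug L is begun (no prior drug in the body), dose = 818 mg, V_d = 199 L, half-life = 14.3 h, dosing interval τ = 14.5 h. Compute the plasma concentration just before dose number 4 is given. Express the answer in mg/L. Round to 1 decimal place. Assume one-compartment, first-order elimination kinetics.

C₀ per dose = Dose / Vd = 818 / 199 = 4.111 mg/L
k = ln2 / t½ = 0.693147 / 14.3 = 0.04847 h⁻¹
Fraction remaining after one interval: r = e^(−kτ) = e^(−0.04847 × 14.5) = 0.4952
Before dose 4, 3 doses have been given (aged 1τ, 2τ, 3τ).
C_trough = C₀ × (r + r² + … + r^3) = C₀ × r(1−r^3)/(1−r)
        = 4.111 × 0.4952 × (1 − 0.1214) / (1 − 0.4952) = 3.543 mg/L

3.5 mg/L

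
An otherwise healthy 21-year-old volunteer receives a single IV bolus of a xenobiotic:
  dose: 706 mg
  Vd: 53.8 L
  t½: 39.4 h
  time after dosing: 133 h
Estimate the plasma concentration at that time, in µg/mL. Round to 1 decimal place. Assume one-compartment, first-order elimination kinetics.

C₀ = Dose / Vd = 706.0 / 53.8 = 13.12 mg/L
k = ln2 / t½ = 0.693147 / 39.4 = 0.01759 h⁻¹
C = C₀ · e^(−k·t) = 13.12 × e^(−0.01759 × 133)
  = 13.12 × 0.09638 = 1.265 mg/L
(1.265 mg/L = 1.265 µg/mL)

1.3 µg/mL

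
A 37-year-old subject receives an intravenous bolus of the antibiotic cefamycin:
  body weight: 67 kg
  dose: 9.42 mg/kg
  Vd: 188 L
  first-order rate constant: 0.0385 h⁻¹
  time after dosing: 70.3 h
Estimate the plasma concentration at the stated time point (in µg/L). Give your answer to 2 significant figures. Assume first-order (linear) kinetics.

220 µg/L

Total dose = 9.42 × 67 = 631.1 mg
C₀ = Dose / Vd = 631.1 / 188 = 3.357 mg/L
C = C₀ · e^(−k·t) = 3.357 × e^(−0.03850 × 70.3)
  = 3.357 × 0.06677 = 0.2241 mg/L
Convert: 0.2241 mg/L × 1000 = 224.1 µg/L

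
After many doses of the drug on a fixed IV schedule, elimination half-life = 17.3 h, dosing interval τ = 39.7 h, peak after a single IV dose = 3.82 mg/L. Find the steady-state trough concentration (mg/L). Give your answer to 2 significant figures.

k = ln2 / t½ = 0.693147 / 17.3 = 0.04007 h⁻¹
e^(−kτ) = e^(−0.04007 × 39.7) = 0.2038
Accumulation ratio R = 1 / (1 − e^(−kτ)) = 1 / (1 − 0.2038) = 1.256
Steady-state trough = C₀ × R × e^(−kτ) = 3.82 × 1.256 × 0.2038 = 0.9778 mg/L

0.98 mg/L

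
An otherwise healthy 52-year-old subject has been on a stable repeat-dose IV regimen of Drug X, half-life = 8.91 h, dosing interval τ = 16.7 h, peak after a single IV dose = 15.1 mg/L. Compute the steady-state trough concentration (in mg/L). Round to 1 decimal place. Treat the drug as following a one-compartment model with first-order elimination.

k = ln2 / t½ = 0.693147 / 8.91 = 0.07779 h⁻¹
e^(−kτ) = e^(−0.07779 × 16.7) = 0.2728
Accumulation ratio R = 1 / (1 − e^(−kτ)) = 1 / (1 − 0.2728) = 1.375
Steady-state trough = C₀ × R × e^(−kτ) = 15.1 × 1.375 × 0.2728 = 5.664 mg/L

5.7 mg/L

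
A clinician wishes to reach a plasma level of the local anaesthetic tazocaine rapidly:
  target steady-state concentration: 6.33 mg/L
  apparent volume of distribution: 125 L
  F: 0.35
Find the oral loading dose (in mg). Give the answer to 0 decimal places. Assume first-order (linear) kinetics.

LD = Css × Vd / F = 6.33 × 125 / 0.35 = 2261 mg

2261 mg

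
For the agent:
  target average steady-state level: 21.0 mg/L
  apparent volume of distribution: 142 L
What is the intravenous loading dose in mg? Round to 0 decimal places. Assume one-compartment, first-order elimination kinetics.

2982 mg

LD = Css × Vd = 21.0 × 142 = 2982 mg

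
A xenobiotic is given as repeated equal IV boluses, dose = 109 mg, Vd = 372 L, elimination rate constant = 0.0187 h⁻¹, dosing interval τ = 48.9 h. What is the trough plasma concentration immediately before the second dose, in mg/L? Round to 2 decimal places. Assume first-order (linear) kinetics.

0.12 mg/L

C₀ per dose = Dose / Vd = 109 / 372 = 0.2930 mg/L
Fraction remaining after one interval: r = e^(−kτ) = e^(−0.01870 × 48.9) = 0.4007
Before dose 2, 1 dose has been given (aged 1τ).
C_trough = C₀ × r = 0.2930 × 0.4007 = 0.1174 mg/L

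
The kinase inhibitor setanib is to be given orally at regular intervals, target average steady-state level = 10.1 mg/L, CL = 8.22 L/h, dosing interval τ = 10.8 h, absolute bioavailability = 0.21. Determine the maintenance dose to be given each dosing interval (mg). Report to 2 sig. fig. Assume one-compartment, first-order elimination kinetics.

At steady state, F × (Dose/τ) = Css × CL.
Dose = Css × CL × τ / F = 10.1 × 8.220 × 10.8 / 0.21 = 4270 mg

4300 mg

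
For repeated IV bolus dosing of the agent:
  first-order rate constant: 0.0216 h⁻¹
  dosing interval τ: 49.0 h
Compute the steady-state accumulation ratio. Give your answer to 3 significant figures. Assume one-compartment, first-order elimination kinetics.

1.53

e^(−kτ) = e^(−0.02160 × 49.0) = 0.3470
Accumulation ratio R = 1 / (1 − e^(−kτ)) = 1 / (1 − 0.3470) = 1.531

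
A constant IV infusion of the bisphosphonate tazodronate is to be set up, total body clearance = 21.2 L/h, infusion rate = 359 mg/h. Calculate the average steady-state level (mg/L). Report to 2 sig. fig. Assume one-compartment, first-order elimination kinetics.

17 mg/L

At steady state Css = R₀ / CL = 359 / 21.20 = 16.93 mg/L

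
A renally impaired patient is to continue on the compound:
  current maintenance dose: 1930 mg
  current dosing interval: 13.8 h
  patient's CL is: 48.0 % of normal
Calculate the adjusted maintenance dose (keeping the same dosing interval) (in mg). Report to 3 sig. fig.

926 mg

To keep the same average steady-state level, dosing rate must scale with clearance.
CL ratio = 48.0 / 100 = 0.4800
New dose (same interval) = 1930 × 0.4800 = 926.4 mg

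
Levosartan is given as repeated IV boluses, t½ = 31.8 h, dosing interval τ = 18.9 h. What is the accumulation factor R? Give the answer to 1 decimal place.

k = ln2 / t½ = 0.693147 / 31.8 = 0.02180 h⁻¹
e^(−kτ) = e^(−0.02180 × 18.9) = 0.6623
Accumulation ratio R = 1 / (1 − e^(−kτ)) = 1 / (1 − 0.6623) = 2.961

3.0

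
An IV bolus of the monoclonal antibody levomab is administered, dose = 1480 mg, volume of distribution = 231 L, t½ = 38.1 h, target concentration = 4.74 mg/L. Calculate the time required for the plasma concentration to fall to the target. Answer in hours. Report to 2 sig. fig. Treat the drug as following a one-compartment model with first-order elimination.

C₀ = Dose / Vd = 1480 / 231 = 6.407 mg/L
k = ln2 / t½ = 0.693147 / 38.1 = 0.01819 h⁻¹
t = ln(C₀ / C) / k = ln(6.407 / 4.74) / 0.01819
  = ln(1.352) / 0.01819 = 0.3016 / 0.01819 = 16.58 h

17 h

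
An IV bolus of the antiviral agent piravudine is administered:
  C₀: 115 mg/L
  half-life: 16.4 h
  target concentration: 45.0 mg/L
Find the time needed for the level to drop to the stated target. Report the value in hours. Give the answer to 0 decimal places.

k = ln2 / t½ = 0.693147 / 16.4 = 0.04227 h⁻¹
t = ln(C₀ / C) / k = ln(115.0 / 45.0) / 0.04227
  = ln(2.556) / 0.04227 = 0.9384 / 0.04227 = 22.20 h

22 h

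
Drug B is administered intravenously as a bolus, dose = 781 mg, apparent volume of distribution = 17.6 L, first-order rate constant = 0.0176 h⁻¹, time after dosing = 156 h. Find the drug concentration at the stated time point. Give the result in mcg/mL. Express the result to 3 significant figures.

C₀ = Dose / Vd = 781.0 / 17.6 = 44.38 mg/L
C = C₀ · e^(−k·t) = 44.38 × e^(−0.01760 × 156)
  = 44.38 × 0.06421 = 2.850 mg/L
(2.850 mg/L = 2.850 mcg/mL)

2.85 mcg/mL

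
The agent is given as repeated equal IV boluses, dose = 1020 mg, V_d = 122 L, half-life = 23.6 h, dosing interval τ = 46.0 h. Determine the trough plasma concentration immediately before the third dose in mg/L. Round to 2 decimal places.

2.73 mg/L

C₀ per dose = Dose / Vd = 1020 / 122 = 8.361 mg/L
k = ln2 / t½ = 0.693147 / 23.6 = 0.02937 h⁻¹
Fraction remaining after one interval: r = e^(−kτ) = e^(−0.02937 × 46.0) = 0.2590
Before dose 3, 2 doses have been given (aged 1τ, 2τ).
C_trough = C₀ × (r + r²) = 8.361 × (0.2590 + 0.06708) = 2.726 mg/L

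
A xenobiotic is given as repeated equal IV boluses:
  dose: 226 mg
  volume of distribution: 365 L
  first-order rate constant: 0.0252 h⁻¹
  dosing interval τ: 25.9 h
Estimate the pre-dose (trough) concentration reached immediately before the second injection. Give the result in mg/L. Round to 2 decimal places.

C₀ per dose = Dose / Vd = 226 / 365 = 0.6192 mg/L
Fraction remaining after one interval: r = e^(−kτ) = e^(−0.02520 × 25.9) = 0.5206
Before dose 2, 1 dose has been given (aged 1τ).
C_trough = C₀ × r = 0.6192 × 0.5206 = 0.3224 mg/L

0.32 mg/L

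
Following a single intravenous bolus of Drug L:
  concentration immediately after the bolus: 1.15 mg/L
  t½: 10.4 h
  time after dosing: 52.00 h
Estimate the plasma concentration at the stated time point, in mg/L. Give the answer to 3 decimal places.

k = ln2 / t½ = 0.693147 / 10.4 = 0.06665 h⁻¹
t / t½ = 52.00 / 10.4 = 5 half-lives
C = C₀ × (1/2)^5 = 1.150 × 0.03125 = 0.03594 mg/L

0.036 mg/L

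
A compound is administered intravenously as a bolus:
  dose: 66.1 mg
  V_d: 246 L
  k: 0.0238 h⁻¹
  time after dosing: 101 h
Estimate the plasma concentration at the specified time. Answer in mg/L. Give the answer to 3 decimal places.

0.024 mg/L

C₀ = Dose / Vd = 66.10 / 246 = 0.2687 mg/L
C = C₀ · e^(−k·t) = 0.2687 × e^(−0.02380 × 101)
  = 0.2687 × 0.09037 = 0.02428 mg/L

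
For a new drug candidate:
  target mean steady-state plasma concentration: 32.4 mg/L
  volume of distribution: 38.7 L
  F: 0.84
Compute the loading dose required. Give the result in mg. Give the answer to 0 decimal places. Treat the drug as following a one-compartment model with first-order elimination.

1493 mg

LD = Css × Vd / F = 32.4 × 38.7 / 0.84 = 1493 mg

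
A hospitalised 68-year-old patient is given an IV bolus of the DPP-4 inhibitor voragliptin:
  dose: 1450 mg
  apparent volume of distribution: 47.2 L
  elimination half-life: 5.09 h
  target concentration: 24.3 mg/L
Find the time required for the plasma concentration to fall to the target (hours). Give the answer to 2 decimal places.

1.72 h

C₀ = Dose / Vd = 1450 / 47.2 = 30.72 mg/L
k = ln2 / t½ = 0.693147 / 5.09 = 0.1362 h⁻¹
t = ln(C₀ / C) / k = ln(30.72 / 24.3) / 0.1362
  = ln(1.264) / 0.1362 = 0.2343 / 0.1362 = 1.720 h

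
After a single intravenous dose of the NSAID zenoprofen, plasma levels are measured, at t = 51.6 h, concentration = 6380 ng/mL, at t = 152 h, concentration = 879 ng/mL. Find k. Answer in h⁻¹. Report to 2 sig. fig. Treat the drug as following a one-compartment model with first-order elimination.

k = ln(C₁/C₂) / (t₂ − t₁) = ln(6380/879) / (152 − 51.6)
  = 1.982 / 100.4 = 0.01974 h⁻¹

0.020 h⁻¹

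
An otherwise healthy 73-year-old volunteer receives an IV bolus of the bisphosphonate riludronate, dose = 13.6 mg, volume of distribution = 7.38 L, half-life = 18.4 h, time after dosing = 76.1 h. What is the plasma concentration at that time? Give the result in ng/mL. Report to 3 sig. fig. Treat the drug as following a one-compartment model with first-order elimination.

105 ng/mL

C₀ = Dose / Vd = 13.60 / 7.38 = 1.843 mg/L
k = ln2 / t½ = 0.693147 / 18.4 = 0.03767 h⁻¹
C = C₀ · e^(−k·t) = 1.843 × e^(−0.03767 × 76.1)
  = 1.843 × 0.05689 = 0.1048 mg/L
Convert: 0.1048 mg/L × 1000 = 104.8 ng/mL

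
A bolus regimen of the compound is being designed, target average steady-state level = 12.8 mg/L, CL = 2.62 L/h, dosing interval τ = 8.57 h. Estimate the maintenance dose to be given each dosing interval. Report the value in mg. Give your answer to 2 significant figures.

At steady state, Dose/τ = Css × CL.
Dose = Css × CL × τ = 12.8 × 2.620 × 8.57 = 287.4 mg

290 mg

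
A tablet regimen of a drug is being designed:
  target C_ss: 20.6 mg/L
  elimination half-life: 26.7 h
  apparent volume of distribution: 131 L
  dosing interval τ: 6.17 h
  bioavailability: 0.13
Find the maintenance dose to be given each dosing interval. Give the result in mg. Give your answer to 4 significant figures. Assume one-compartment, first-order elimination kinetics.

k = ln2 / t½ = 0.693147 / 26.7 = 0.02596 h⁻¹
CL = k × Vd = 0.02596 × 131 = 3.401 L/h
At steady state, F × (Dose/τ) = Css × CL.
Dose = Css × CL × τ / F = 20.6 × 3.401 × 6.17 / 0.13 = 3325 mg

3325 mg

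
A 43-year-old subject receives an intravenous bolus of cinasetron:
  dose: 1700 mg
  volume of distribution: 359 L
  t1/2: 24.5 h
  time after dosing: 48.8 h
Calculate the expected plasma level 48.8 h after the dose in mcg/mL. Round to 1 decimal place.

1.2 mcg/mL

C₀ = Dose / Vd = 1700 / 359 = 4.735 mg/L
k = ln2 / t½ = 0.693147 / 24.5 = 0.02829 h⁻¹
C = C₀ · e^(−k·t) = 4.735 × e^(−0.02829 × 48.8)
  = 4.735 × 0.2514 = 1.190 mg/L
(1.190 mg/L = 1.190 mcg/mL)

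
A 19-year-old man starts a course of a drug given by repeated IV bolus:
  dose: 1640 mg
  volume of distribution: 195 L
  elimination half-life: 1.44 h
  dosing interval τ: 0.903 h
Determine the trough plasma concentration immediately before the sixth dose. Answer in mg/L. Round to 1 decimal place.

13.7 mg/L

C₀ per dose = Dose / Vd = 1640 / 195 = 8.410 mg/L
k = ln2 / t½ = 0.693147 / 1.44 = 0.4814 h⁻¹
Fraction remaining after one interval: r = e^(−kτ) = e^(−0.4814 × 0.903) = 0.6475
Before dose 6, 5 doses have been given (aged 1τ, 2τ, 3τ, 4τ, 5τ).
C_trough = C₀ × (r + r² + … + r^5) = C₀ × r(1−r^5)/(1−r)
        = 8.410 × 0.6475 × (1 − 0.1138) / (1 − 0.6475) = 13.69 mg/L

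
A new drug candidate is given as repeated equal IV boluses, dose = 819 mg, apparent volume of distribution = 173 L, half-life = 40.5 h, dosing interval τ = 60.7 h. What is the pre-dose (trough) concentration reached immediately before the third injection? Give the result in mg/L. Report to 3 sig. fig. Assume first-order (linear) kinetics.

C₀ per dose = Dose / Vd = 819 / 173 = 4.734 mg/L
k = ln2 / t½ = 0.693147 / 40.5 = 0.01711 h⁻¹
Fraction remaining after one interval: r = e^(−kτ) = e^(−0.01711 × 60.7) = 0.3540
Before dose 3, 2 doses have been given (aged 1τ, 2τ).
C_trough = C₀ × (r + r²) = 4.734 × (0.3540 + 0.1253) = 2.269 mg/L

2.27 mg/L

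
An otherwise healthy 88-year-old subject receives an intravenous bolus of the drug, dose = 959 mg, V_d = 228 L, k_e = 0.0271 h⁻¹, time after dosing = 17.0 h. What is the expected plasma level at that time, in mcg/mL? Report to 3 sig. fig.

C₀ = Dose / Vd = 959.0 / 228 = 4.206 mg/L
C = C₀ · e^(−k·t) = 4.206 × e^(−0.02710 × 17.0)
  = 4.206 × 0.6308 = 2.653 mg/L
(2.653 mg/L = 2.653 mcg/mL)

2.65 mcg/mL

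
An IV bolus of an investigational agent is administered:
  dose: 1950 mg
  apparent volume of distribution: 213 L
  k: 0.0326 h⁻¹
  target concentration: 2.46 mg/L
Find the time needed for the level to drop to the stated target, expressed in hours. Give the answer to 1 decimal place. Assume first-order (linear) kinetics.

40.3 h

C₀ = Dose / Vd = 1950 / 213 = 9.155 mg/L
t = ln(C₀ / C) / k = ln(9.155 / 2.46) / 0.03260
  = ln(3.722) / 0.03260 = 1.314 / 0.03260 = 40.31 h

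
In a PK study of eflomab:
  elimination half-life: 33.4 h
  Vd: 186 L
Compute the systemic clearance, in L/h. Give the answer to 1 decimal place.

k = ln2 / t½ = 0.693147 / 33.4 = 0.02075 h⁻¹
CL = k × Vd = 0.02075 × 186 = 3.860 L/h

3.9 L/h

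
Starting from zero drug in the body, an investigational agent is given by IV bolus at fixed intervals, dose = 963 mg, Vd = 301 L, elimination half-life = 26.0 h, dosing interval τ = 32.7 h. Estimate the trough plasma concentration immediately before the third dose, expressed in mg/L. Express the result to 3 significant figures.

1.90 mg/L

C₀ per dose = Dose / Vd = 963 / 301 = 3.199 mg/L
k = ln2 / t½ = 0.693147 / 26.0 = 0.02666 h⁻¹
Fraction remaining after one interval: r = e^(−kτ) = e^(−0.02666 × 32.7) = 0.4182
Before dose 3, 2 doses have been given (aged 1τ, 2τ).
C_trough = C₀ × (r + r²) = 3.199 × (0.4182 + 0.1749) = 1.897 mg/L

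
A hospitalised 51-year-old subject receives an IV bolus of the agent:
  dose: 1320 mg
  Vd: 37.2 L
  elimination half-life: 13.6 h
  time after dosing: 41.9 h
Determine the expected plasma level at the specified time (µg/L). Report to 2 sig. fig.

C₀ = Dose / Vd = 1320 / 37.2 = 35.48 mg/L
k = ln2 / t½ = 0.693147 / 13.6 = 0.05097 h⁻¹
C = C₀ · e^(−k·t) = 35.48 × e^(−0.05097 × 41.9)
  = 35.48 × 0.1182 = 4.194 mg/L
Convert: 4.194 mg/L × 1000 = 4194 µg/L

4200 µg/L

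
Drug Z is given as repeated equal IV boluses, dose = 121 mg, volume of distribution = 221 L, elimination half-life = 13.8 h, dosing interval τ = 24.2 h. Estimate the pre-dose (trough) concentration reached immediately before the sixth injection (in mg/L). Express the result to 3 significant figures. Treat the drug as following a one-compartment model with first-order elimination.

0.230 mg/L

C₀ per dose = Dose / Vd = 121 / 221 = 0.5475 mg/L
k = ln2 / t½ = 0.693147 / 13.8 = 0.05023 h⁻¹
Fraction remaining after one interval: r = e^(−kτ) = e^(−0.05023 × 24.2) = 0.2965
Before dose 6, 5 doses have been given (aged 1τ, 2τ, 3τ, 4τ, 5τ).
C_trough = C₀ × (r + r² + … + r^5) = C₀ × r(1−r^5)/(1−r)
        = 0.5475 × 0.2965 × (1 − 0.002292) / (1 − 0.2965) = 0.2302 mg/L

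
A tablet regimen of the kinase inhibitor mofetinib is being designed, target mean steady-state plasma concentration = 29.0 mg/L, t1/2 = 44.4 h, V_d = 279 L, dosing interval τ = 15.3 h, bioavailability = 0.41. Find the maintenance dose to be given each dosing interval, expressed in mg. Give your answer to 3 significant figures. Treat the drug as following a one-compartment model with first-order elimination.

4710 mg

k = ln2 / t½ = 0.693147 / 44.4 = 0.01561 h⁻¹
CL = k × Vd = 0.01561 × 279 = 4.355 L/h
At steady state, F × (Dose/τ) = Css × CL.
Dose = Css × CL × τ / F = 29.0 × 4.355 × 15.3 / 0.41 = 4713 mg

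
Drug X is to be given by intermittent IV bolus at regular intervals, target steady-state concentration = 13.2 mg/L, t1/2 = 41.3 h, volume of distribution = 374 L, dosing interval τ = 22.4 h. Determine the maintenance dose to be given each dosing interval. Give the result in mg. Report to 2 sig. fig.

k = ln2 / t½ = 0.693147 / 41.3 = 0.01678 h⁻¹
CL = k × Vd = 0.01678 × 374 = 6.276 L/h
At steady state, Dose/τ = Css × CL.
Dose = Css × CL × τ = 13.2 × 6.276 × 22.4 = 1856 mg

1900 mg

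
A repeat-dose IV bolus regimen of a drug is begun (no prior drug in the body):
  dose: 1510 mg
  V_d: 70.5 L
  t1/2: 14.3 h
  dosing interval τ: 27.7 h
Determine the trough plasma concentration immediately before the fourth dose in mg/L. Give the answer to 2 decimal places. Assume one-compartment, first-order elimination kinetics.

C₀ per dose = Dose / Vd = 1510 / 70.5 = 21.42 mg/L
k = ln2 / t½ = 0.693147 / 14.3 = 0.04847 h⁻¹
Fraction remaining after one interval: r = e^(−kτ) = e^(−0.04847 × 27.7) = 0.2612
Before dose 4, 3 doses have been given (aged 1τ, 2τ, 3τ).
C_trough = C₀ × (r + r² + … + r^3) = C₀ × r(1−r^3)/(1−r)
        = 21.42 × 0.2612 × (1 − 0.01782) / (1 − 0.2612) = 7.438 mg/L

7.44 mg/L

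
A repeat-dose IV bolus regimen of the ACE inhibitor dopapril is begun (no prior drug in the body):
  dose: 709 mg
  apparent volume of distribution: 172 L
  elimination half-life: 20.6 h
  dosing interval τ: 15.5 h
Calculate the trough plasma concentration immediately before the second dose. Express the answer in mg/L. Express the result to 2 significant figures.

2.4 mg/L

C₀ per dose = Dose / Vd = 709 / 172 = 4.122 mg/L
k = ln2 / t½ = 0.693147 / 20.6 = 0.03365 h⁻¹
Fraction remaining after one interval: r = e^(−kτ) = e^(−0.03365 × 15.5) = 0.5936
Before dose 2, 1 dose has been given (aged 1τ).
C_trough = C₀ × r = 4.122 × 0.5936 = 2.447 mg/L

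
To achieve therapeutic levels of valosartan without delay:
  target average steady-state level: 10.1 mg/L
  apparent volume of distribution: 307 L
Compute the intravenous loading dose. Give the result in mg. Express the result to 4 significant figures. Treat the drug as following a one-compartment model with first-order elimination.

3101 mg

LD = Css × Vd = 10.1 × 307 = 3101 mg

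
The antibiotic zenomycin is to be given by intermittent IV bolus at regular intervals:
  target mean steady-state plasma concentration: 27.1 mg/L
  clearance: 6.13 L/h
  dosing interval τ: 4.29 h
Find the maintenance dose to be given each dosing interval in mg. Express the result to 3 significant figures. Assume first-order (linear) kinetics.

At steady state, Dose/τ = Css × CL.
Dose = Css × CL × τ = 27.1 × 6.130 × 4.29 = 712.7 mg

713 mg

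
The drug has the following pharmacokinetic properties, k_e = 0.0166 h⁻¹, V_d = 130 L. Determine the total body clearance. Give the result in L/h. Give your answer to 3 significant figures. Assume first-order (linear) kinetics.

CL = k × Vd = 0.0166 × 130 = 2.158 L/h

2.16 L/h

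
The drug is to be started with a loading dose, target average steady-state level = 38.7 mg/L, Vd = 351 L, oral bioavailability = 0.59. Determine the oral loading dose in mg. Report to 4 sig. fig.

LD = Css × Vd / F = 38.7 × 351 / 0.59 = 23020 mg

23020 mg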